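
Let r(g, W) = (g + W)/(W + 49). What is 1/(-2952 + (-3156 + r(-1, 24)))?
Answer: -73/445861 ≈ -0.00016373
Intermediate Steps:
r(g, W) = (W + g)/(49 + W)
1/(-2952 + (-3156 + r(-1, 24))) = 1/(-2952 + (-3156 + (24 - 1)/(49 + 24))) = 1/(-2952 + (-3156 + 23/73)) = 1/(-2952 - 230365/73) = 1/(-445861/73) = -73/445861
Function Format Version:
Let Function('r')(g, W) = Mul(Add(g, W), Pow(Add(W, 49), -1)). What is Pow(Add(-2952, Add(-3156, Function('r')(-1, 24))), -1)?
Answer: Rational(-73, 445861) ≈ -0.00016373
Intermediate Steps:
Function('r')(g, W) = Mul(Pow(Add(49, W), -1), Add(W, g)) (Function('r')(g, W) = Mul(Add(W, g), Pow(Add(49, W), -1)) = Mul(Pow(Add(49, W), -1), Add(W, g)))
Pow(Add(-2952, Add(-3156, Function('r')(-1, 24))), -1) = Pow(Add(-2952, Add(-3156, Mul(Pow(Add(49, 24), -1), Add(24, -1)))), -1) = Pow(Add(-2952, Add(-3156, Mul(Pow(73, -1), 23))), -1) = Pow(Add(-2952, Add(-3156, Mul(Rational(1, 73), 23))), -1) = Pow(Add(-2952, Add(-3156, Rational(23, 73))), -1) = Pow(Add(-2952, Rational(-230365, 73)), -1) = Pow(Rational(-445861, 73), -1) = Rational(-73, 445861)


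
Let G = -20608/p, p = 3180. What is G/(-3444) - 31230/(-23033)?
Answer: 3058063622/2252281905 ≈ 1.3578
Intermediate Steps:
G = -5152/795 (G = -20608/3180 = -20608*1/3180 = -5152/795 ≈ -6.4805)
G/(-3444) - 31230/(-23033) = -5152/795/(-3444) - 31230/(-23033) = -5152/795*(-1/3444) - 31230*(-1/23033) = 184/97785 + 31230/23033 = 3058063622/2252281905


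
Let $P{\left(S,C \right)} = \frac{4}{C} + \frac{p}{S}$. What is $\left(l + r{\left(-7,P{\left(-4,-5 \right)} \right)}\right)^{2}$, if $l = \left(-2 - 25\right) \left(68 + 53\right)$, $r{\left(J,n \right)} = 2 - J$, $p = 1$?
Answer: $10614564$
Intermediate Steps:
$P{\left(S,C \right)} = \frac{1}{S} + \frac{4}{C}$ ($P{\left(S,C \right)} = \frac{4}{C} + 1 \frac{1}{S} = \frac{4}{C} + \frac{1}{S} = \frac{1}{S} + \frac{4}{C}$)
$l = -3267$ ($l = \left(-27\right) 121 = -3267$)
$\left(l + r{\left(-7,P{\left(-4,-5 \right)} \right)}\right)^{2} = \left(-3267 + \left(2 - -7\right)\right)^{2} = \left(-3267 + \left(2 + 7\right)\right)^{2} = \left(-3267 + 9\right)^{2} = \left(-3258\right)^{2} = 10614564$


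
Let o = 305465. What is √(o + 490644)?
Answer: √796109 ≈ 892.25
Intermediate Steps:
√(o + 490644) = √(305465 + 490644) = √796109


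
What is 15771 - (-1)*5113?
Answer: 20884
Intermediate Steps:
15771 - (-1)*5113 = 15771 - 1*(-5113) = 15771 + 5113 = 20884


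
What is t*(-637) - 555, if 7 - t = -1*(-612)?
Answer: 384830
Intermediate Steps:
t = -605 (t = 7 - (-1)*(-612) = 7 - 1*612 = 7 - 612 = -605)
t*(-637) - 555 = -605*(-637) - 555 = 385385 - 555 = 384830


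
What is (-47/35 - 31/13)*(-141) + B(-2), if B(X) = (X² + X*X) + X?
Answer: 241866/455 ≈ 531.57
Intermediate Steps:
B(X) = X + 2*X² (B(X) = (X² + X²) + X = 2*X² + X = X + 2*X²)
(-47/35 - 31/13)*(-141) + B(-2) = (-47/35 - 31/13)*(-141) - 2*(1 + 2*(-2)) = (-47*1/35 - 31*1/13)*(-141) - 2*(1 - 4) = (-47/35 - 31/13)*(-141) - 2*(-3) = -1696/455*(-141) + 6 = 239136/455 + 6 = 241866/455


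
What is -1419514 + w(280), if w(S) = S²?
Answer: -1341114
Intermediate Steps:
-1419514 + w(280) = -1419514 + 280² = -1419514 + 78400 = -1341114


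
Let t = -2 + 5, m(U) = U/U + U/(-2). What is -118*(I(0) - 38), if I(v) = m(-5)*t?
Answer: 3245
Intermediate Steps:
m(U) = 1 - U/2 (m(U) = 1 + U*(-1/2) = 1 - U/2)
t = 3
I(v) = 21/2 (I(v) = (1 - 1/2*(-5))*3 = (1 + 5/2)*3 = (7/2)*3 = 21/2)
-118*(I(0) - 38) = -118*(21/2 - 38) = -118*(-55/2) = 3245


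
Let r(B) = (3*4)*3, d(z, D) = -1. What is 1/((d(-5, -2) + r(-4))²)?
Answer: 1/1225 ≈ 0.00081633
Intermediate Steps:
r(B) = 36 (r(B) = 12*3 = 36)
1/((d(-5, -2) + r(-4))²) = 1/((-1 + 36)²) = 1/(35²) = 1/1225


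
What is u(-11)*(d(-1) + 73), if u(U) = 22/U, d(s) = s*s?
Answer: -148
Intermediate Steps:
d(s) = s²
u(-11)*(d(-1) + 73) = (22/(-11))*((-1)² + 73) = (22*(-1/11))*(1 + 73) = -2*74 = -148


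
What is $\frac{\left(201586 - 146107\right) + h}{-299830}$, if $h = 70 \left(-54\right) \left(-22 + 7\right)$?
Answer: $- \frac{112179}{299830} \approx -0.37414$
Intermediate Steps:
$h = 56700$ ($h = \left(-3780\right) \left(-15\right) = 56700$)
$\frac{\left(201586 - 146107\right) + h}{-299830} = \frac{\left(201586 - 146107\right) + 56700}{-299830} = \left(55479 + 56700\right) \left(- \frac{1}{299830}\right) = 112179 \left(- \frac{1}{299830}\right) = - \frac{112179}{299830}$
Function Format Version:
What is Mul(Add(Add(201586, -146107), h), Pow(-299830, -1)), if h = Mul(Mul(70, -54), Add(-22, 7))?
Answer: Rational(-112179, 299830) ≈ -0.37414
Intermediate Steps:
h = 56700 (h = Mul(-3780, -15) = 56700)
Mul(Add(Add(201586, -146107), h), Pow(-299830, -1)) = Mul(Add(Add(201586, -146107), 56700), Pow(-299830, -1)) = Mul(Add(55479, 56700), Rational(-1, 299830)) = Mul(112179, Rational(-1, 299830)) = Rational(-112179, 299830)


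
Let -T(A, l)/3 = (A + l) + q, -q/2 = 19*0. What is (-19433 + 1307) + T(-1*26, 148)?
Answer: -18492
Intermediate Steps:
q = 0 (q = -38*0 = -2*0 = 0)
T(A, l) = -3*A - 3*l (T(A, l) = -3*((A + l) + 0) = -3*(A + l) = -3*A - 3*l)
(-19433 + 1307) + T(-1*26, 148) = (-19433 + 1307) + (-(-3)*26 - 3*148) = -18126 + (-3*(-26) - 444) = -18126 + (78 - 444) = -18126 - 366 = -18492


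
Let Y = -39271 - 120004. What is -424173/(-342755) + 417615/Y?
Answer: -604635798/436738421 ≈ -1.3844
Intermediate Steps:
Y = -159275
-424173/(-342755) + 417615/Y = -424173/(-342755) + 417615/(-159275) = -424173*(-1/342755) + 417615*(-1/159275) = 424173/342755 - 83523/31855 = -604635798/436738421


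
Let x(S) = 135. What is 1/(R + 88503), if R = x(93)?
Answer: 1/88638 ≈ 1.1282e-5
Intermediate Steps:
R = 135
1/(R + 88503) = 1/(135 + 88503) = 1/88638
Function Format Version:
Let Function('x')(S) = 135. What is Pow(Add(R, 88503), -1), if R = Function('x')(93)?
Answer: Rational(1, 88638) ≈ 1.1282e-5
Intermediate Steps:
R = 135
Pow(Add(R, 88503), -1) = Pow(Add(135, 88503), -1) = Pow(88638, -1) = Rational(1, 88638)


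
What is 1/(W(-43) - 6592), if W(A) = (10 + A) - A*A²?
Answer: 1/72882 ≈ 1.3721e-5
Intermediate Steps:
W(A) = 10 + A - A³ (W(A) = (10 + A) - A³ = 10 + A - A³)
1/(W(-43) - 6592) = 1/((10 - 43 - 1*(-43)³) - 6592) = 1/((10 - 43 - 1*(-79507)) - 6592) = 1/((10 - 43 + 79507) - 6592) = 1/(79474 - 6592) = 1/72882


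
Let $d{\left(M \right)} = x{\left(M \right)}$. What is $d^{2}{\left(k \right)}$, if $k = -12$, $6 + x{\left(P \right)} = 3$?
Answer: $9$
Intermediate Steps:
$x{\left(P \right)} = -3$ ($x{\left(P \right)} = -6 + 3 = -3$)
$d{\left(M \right)} = -3$
$d^{2}{\left(k \right)} = \left(-3\right)^{2} = 9$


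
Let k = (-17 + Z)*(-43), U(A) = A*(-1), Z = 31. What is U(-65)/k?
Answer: -65/602 ≈ -0.10797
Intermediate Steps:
U(A) = -A
k = -602 (k = (-17 + 31)*(-43) = 14*(-43) = -602)
U(-65)/k = -1*(-65)/(-602) = 65*(-1/602) = -65/602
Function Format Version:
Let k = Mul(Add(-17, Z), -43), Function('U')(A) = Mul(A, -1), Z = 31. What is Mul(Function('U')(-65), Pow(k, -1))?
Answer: Rational(-65, 602) ≈ -0.10797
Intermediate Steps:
Function('U')(A) = Mul(-1, A)
k = -602 (k = Mul(Add(-17, 31), -43) = Mul(14, -43) = -602)
Mul(Function('U')(-65), Pow(k, -1)) = Mul(Mul(-1, -65), Pow(-602, -1)) = Mul(65, Rational(-1, 602)) = Rational(-65, 602)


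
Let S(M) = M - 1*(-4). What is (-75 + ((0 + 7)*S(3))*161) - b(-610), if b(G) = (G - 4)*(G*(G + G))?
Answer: 456946614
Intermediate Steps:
S(M) = 4 + M (S(M) = M + 4 = 4 + M)
b(G) = 2*G²*(-4 + G) (b(G) = (-4 + G)*(G*(2*G)) = (-4 + G)*(2*G²) = 2*G²*(-4 + G))
(-75 + ((0 + 7)*S(3))*161) - b(-610) = (-75 + ((0 + 7)*(4 + 3))*161) - 2*(-610)²*(-4 - 610) = (-75 + (7*7)*161) - 2*372100*(-614) = (-75 + 49*161) - 1*(-456938800) = (-75 + 7889) + 456938800 = 7814 + 456938800 = 456946614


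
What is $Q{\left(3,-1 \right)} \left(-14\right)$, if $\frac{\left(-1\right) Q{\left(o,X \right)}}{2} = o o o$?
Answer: $756$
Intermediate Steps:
$Q{\left(o,X \right)} = - 2 o^{3}$ ($Q{\left(o,X \right)} = - 2 o o o = - 2 o^{2} o = - 2 o^{3}$)
$Q{\left(3,-1 \right)} \left(-14\right) = - 2 \cdot 3^{3} \left(-14\right) = \left(-2\right) 27 \left(-14\right) = \left(-54\right) \left(-14\right) = 756$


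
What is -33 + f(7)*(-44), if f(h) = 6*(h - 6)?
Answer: -297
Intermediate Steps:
f(h) = -36 + 6*h (f(h) = 6*(-6 + h) = -36 + 6*h)
-33 + f(7)*(-44) = -33 + (-36 + 6*7)*(-44) = -33 + (-36 + 42)*(-44) = -33 + 6*(-44) = -33 - 264 = -297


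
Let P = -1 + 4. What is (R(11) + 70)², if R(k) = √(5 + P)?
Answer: 4908 + 280*√2 ≈ 5304.0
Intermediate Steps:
P = 3
R(k) = 2*√2 (R(k) = √(5 + 3) = √8 = 2*√2)
(R(11) + 70)² = (2*√2 + 70)² = (70 + 2*√2)²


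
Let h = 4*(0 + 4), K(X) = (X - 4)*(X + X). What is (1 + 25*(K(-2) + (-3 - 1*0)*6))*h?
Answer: 2416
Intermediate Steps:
K(X) = 2*X*(-4 + X) (K(X) = (-4 + X)*(2*X) = 2*X*(-4 + X))
h = 16 (h = 4*4 = 16)
(1 + 25*(K(-2) + (-3 - 1*0)*6))*h = (1 + 25*(2*(-2)*(-4 - 2) + (-3 - 1*0)*6))*16 = (1 + 25*(2*(-2)*(-6) + (-3 + 0)*6))*16 = (1 + 25*(24 - 3*6))*16 = (1 + 25*(24 - 18))*16 = (1 + 25*6)*16 = (1 + 150)*16 = 151*16 = 2416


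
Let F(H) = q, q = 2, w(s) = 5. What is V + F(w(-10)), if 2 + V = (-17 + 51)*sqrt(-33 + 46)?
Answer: 34*sqrt(13) ≈ 122.59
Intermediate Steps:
F(H) = 2
V = -2 + 34*sqrt(13) (V = -2 + (-17 + 51)*sqrt(-33 + 46) = -2 + 34*sqrt(13) ≈ 120.59)
V + F(w(-10)) = (-2 + 34*sqrt(13)) + 2 = 34*sqrt(13)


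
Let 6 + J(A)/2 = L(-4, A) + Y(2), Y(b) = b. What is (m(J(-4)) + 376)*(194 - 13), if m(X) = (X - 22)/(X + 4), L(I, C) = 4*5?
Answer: 1225913/18 ≈ 68106.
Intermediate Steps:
L(I, C) = 20
J(A) = 32 (J(A) = -12 + 2*(20 + 2) = -12 + 2*22 = -12 + 44 = 32)
m(X) = (-22 + X)/(4 + X)
(m(J(-4)) + 376)*(194 - 13) = ((-22 + 32)/(4 + 32) + 376)*(194 - 13) = (10/36 + 376)*181 = ((1/36)*10 + 376)*181 = (5/18 + 376)*181 = (6773/18)*181 = 1225913/18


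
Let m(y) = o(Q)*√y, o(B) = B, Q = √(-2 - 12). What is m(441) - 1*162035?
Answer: -162035 + 21*I*√14 ≈ -1.6204e+5 + 78.575*I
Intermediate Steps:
Q = I*√14 (Q = √(-14) = I*√14 ≈ 3.7417*I)
m(y) = I*√14*√y (m(y) = (I*√14)*√y = I*√14*√y)
m(441) - 1*162035 = I*√14*√441 - 1*162035 = I*√14*21 - 162035 = 21*I*√14 - 162035 = -162035 + 21*I*√14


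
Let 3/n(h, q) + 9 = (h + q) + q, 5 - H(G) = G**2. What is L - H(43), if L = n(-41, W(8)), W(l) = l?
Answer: 62693/34 ≈ 1843.9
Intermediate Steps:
H(G) = 5 - G**2
n(h, q) = 3/(-9 + h + 2*q) (n(h, q) = 3/(-9 + ((h + q) + q)) = 3/(-9 + (h + 2*q)) = 3/(-9 + h + 2*q))
L = -3/34 (L = 3/(-9 - 41 + 2*8) = 3/(-9 - 41 + 16) = 3/(-34) = 3*(-1/34) = -3/34 ≈ -0.088235)
L - H(43) = -3/34 - (5 - 1*43**2) = -3/34 - (5 - 1*1849) = -3/34 - (5 - 1849) = -3/34 - 1*(-1844) = -3/34 + 1844 = 62693/34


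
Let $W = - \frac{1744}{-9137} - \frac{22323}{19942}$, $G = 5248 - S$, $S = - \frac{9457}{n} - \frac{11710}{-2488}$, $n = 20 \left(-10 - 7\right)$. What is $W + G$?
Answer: $\frac{12558521309587694}{2408361388745} \approx 5214.5$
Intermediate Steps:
$n = -340$ ($n = 20 \left(-17\right) = -340$)
$S = \frac{1719401}{52870}$ ($S = - \frac{9457}{-340} - \frac{11710}{-2488} = \left(-9457\right) \left(- \frac{1}{340}\right) - - \frac{5855}{1244} = \frac{9457}{340} + \frac{5855}{1244} = \frac{1719401}{52870} \approx 32.521$)
$G = \frac{275742359}{52870}$ ($G = 5248 - \frac{1719401}{52870} = \frac{275742359}{52870} \approx 5215.5$)
$W = - \frac{169186403}{182210054}$ ($W = \left(-1744\right) \left(- \frac{1}{9137}\right) - \frac{22323}{19942} = \frac{1744}{9137} - \frac{22323}{19942} = - \frac{169186403}{182210054} \approx -0.92852$)
$W + G = - \frac{169186403}{182210054} + \frac{275742359}{52870} = \frac{12558521309587694}{2408361388745}$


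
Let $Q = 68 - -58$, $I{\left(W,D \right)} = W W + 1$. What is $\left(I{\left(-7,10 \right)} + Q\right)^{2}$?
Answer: $30976$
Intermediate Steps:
$I{\left(W,D \right)} = 1 + W^{2}$ ($I{\left(W,D \right)} = W^{2} + 1 = 1 + W^{2}$)
$Q = 126$ ($Q = 68 + 58 = 126$)
$\left(I{\left(-7,10 \right)} + Q\right)^{2} = \left(\left(1 + \left(-7\right)^{2}\right) + 126\right)^{2} = \left(\left(1 + 49\right) + 126\right)^{2} = \left(50 + 126\right)^{2} = 176^{2} = 30976$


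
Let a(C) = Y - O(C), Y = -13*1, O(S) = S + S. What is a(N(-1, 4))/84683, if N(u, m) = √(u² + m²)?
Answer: -13/84683 - 2*√17/84683 ≈ -0.00025089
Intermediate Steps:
O(S) = 2*S
Y = -13
N(u, m) = √(m² + u²)
a(C) = -13 - 2*C
a(N(-1, 4))/84683 = (-13 - 2*√(4² + (-1)²))/84683 = (-13 - 2*√(16 + 1))*(1/84683) = (-13 - 2*√17)*(1/84683) = -13/84683 - 2*√17/84683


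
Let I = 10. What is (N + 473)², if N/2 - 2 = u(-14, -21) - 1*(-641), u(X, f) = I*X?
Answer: 2187441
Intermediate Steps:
u(X, f) = 10*X
N = 1006 (N = 4 + 2*(10*(-14) - 1*(-641)) = 4 + 2*(-140 + 641) = 4 + 2*501 = 4 + 1002 = 1006)
(N + 473)² = (1006 + 473)² = 1479² = 2187441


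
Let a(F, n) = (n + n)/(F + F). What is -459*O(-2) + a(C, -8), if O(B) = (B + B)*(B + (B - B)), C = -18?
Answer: -33044/9 ≈ -3671.6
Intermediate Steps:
O(B) = 2*B² (O(B) = (2*B)*(B + 0) = (2*B)*B = 2*B²)
a(F, n) = n/F (a(F, n) = (2*n)/((2*F)) = (2*n)*(1/(2*F)) = n/F)
-459*O(-2) + a(C, -8) = -918*(-2)² - 8/(-18) = -918*4 - 8*(-1/18) = -459*8 + 4/9 = -3672 + 4/9 = -33044/9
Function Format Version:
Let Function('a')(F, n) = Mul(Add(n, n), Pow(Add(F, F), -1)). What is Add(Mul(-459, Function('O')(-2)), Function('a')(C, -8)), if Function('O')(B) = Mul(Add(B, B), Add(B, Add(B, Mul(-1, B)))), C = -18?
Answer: Rational(-33044, 9) ≈ -3671.6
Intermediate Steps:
Function('O')(B) = Mul(2, Pow(B, 2)) (Function('O')(B) = Mul(Mul(2, B), Add(B, 0)) = Mul(Mul(2, B), B) = Mul(2, Pow(B, 2)))
Function('a')(F, n) = Mul(n, Pow(F, -1)) (Function('a')(F, n) = Mul(Mul(2, n), Pow(Mul(2, F), -1)) = Mul(Mul(2, n), Mul(Rational(1, 2), Pow(F, -1))) = Mul(n, Pow(F, -1)))
Add(Mul(-459, Function('O')(-2)), Function('a')(C, -8)) = Add(Mul(-459, Mul(2, Pow(-2, 2))), Mul(-8, Pow(-18, -1))) = Add(Mul(-459, Mul(2, 4)), Mul(-8, Rational(-1, 18))) = Add(Mul(-459, 8), Rational(4, 9)) = Add(-3672, Rational(4, 9)) = Rational(-33044, 9)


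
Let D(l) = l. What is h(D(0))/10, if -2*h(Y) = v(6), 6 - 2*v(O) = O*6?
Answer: ¾ ≈ 0.75000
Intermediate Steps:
v(O) = 3 - 3*O (v(O) = 3 - O*6/2 = 3 - 3*O)
h(Y) = 15/2 (h(Y) = -(3 - 3*6)/2 = -(3 - 18)/2 = -½*(-15) = 15/2)
h(D(0))/10 = (15/2)/10 = (15/2)*(⅒) = ¾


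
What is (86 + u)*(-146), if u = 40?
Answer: -18396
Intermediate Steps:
(86 + u)*(-146) = (86 + 40)*(-146) = 126*(-146) = -18396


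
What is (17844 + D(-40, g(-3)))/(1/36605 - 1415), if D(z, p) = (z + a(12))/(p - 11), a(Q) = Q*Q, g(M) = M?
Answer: -2285176940/181286259 ≈ -12.605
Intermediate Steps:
a(Q) = Q**2
D(z, p) = (144 + z)/(-11 + p) (D(z, p) = (z + 12**2)/(p - 11) = (z + 144)/(-11 + p) = (144 + z)/(-11 + p))
(17844 + D(-40, g(-3)))/(1/36605 - 1415) = (17844 + (144 - 40)/(-11 - 3))/(1/36605 - 1415) = (17844 + 104/(-14))/(1/36605 - 1415) = (17844 - 1/14*104)/(-51796074/36605) = (17844 - 52/7)*(-36605/51796074) = (124856/7)*(-36605/51796074) = -2285176940/181286259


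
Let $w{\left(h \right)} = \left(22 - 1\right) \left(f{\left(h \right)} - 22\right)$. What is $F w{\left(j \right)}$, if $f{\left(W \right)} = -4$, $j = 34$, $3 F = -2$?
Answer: $364$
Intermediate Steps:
$F = - \frac{2}{3}$ ($F = \frac{1}{3} \left(-2\right) = - \frac{2}{3} \approx -0.66667$)
$w{\left(h \right)} = -546$ ($w{\left(h \right)} = \left(22 - 1\right) \left(-4 - 22\right) = 21 \left(-26\right) = -546$)
$F w{\left(j \right)} = \left(- \frac{2}{3}\right) \left(-546\right) = 364$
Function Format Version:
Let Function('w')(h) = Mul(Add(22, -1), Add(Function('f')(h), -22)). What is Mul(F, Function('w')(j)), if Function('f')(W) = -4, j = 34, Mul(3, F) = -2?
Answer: 364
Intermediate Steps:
F = Rational(-2, 3) (F = Mul(Rational(1, 3), -2) = Rational(-2, 3) ≈ -0.66667)
Function('w')(h) = -546 (Function('w')(h) = Mul(Add(22, -1), Add(-4, -22)) = Mul(21, -26) = -546)
Mul(F, Function('w')(j)) = Mul(Rational(-2, 3), -546) = 364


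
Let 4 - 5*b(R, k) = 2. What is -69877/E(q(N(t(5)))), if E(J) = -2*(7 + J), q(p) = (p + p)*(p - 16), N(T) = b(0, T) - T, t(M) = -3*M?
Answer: -1746925/574 ≈ -3043.4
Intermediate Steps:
b(R, k) = 2/5 (b(R, k) = 4/5 - 1/5*2 = 4/5 - 2/5 = 2/5)
N(T) = 2/5 - T
q(p) = 2*p*(-16 + p) (q(p) = (2*p)*(-16 + p) = 2*p*(-16 + p))
E(J) = -14 - 2*J
-69877/E(q(N(t(5)))) = -69877/(-14 - 4*(2/5 - (-3)*5)*(-16 + (2/5 - (-3)*5))) = -69877/(-14 - 4*(2/5 - 1*(-15))*(-16 + (2/5 - 1*(-15)))) = -69877/(-14 - 4*(2/5 + 15)*(-16 + (2/5 + 15))) = -69877/(-14 - 4*77*(-16 + 77/5)/5) = -69877/(-14 - 4*77*(-3)/(5*5)) = -69877/(-14 - 2*(-462/25)) = -69877/(-14 + 924/25) = -69877/574/25 = -69877*25/574 = -1746925/574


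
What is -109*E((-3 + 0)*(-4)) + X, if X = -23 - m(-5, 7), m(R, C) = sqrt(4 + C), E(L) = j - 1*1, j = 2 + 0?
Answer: -132 - sqrt(11) ≈ -135.32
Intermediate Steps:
j = 2
E(L) = 1 (E(L) = 2 - 1*1 = 2 - 1 = 1)
X = -23 - sqrt(11) (X = -23 - sqrt(4 + 7) = -23 - sqrt(11) ≈ -26.317)
-109*E((-3 + 0)*(-4)) + X = -109*1 + (-23 - sqrt(11)) = -109 + (-23 - sqrt(11)) = -132 - sqrt(11)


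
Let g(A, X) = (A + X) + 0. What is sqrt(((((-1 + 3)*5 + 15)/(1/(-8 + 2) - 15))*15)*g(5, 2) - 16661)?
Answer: I*sqrt(2844959)/13 ≈ 129.75*I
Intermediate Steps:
g(A, X) = A + X
sqrt(((((-1 + 3)*5 + 15)/(1/(-8 + 2) - 15))*15)*g(5, 2) - 16661) = sqrt(((((-1 + 3)*5 + 15)/(1/(-8 + 2) - 15))*15)*(5 + 2) - 16661) = sqrt((((2*5 + 15)/(1/(-6) - 15))*15)*7 - 16661) = sqrt((((10 + 15)/(-1/6 - 15))*15)*7 - 16661) = sqrt(((25/(-91/6))*15)*7 - 16661) = sqrt(((25*(-6/91))*15)*7 - 16661) = sqrt(-150/91*15*7 - 16661) = sqrt(-2250/91*7 - 16661) = sqrt(-2250/13 - 16661) = sqrt(-218843/13) = I*sqrt(2844959)/13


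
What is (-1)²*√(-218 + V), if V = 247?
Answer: √29 ≈ 5.3852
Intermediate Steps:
(-1)²*√(-218 + V) = (-1)²*√(-218 + 247) = 1*√29 = √29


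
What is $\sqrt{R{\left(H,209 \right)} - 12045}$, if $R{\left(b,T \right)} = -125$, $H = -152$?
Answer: $i \sqrt{12170} \approx 110.32 i$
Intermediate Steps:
$\sqrt{R{\left(H,209 \right)} - 12045} = \sqrt{-125 - 12045} = \sqrt{-12170} = i \sqrt{12170}$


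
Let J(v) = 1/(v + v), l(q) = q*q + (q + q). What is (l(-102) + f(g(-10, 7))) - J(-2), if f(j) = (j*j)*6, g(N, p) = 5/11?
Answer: 4937521/484 ≈ 10201.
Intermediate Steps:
g(N, p) = 5/11 (g(N, p) = 5*(1/11) = 5/11)
l(q) = q**2 + 2*q
f(j) = 6*j**2 (f(j) = j**2*6 = 6*j**2)
J(v) = 1/(2*v)
(l(-102) + f(g(-10, 7))) - J(-2) = (-102*(2 - 102) + 6*(5/11)**2) - 1/(2*(-2)) = (-102*(-100) + 6*(25/121)) - (-1)/(2*2) = (10200 + 150/121) - 1*(-1/4) = 1234350/121 + 1/4 = 4937521/484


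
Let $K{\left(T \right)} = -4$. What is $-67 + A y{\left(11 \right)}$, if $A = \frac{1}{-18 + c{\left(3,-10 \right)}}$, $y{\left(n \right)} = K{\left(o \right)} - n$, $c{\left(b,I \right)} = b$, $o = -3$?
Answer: $-66$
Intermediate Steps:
$y{\left(n \right)} = -4 - n$
$A = - \frac{1}{15}$ ($A = \frac{1}{-18 + 3} = \frac{1}{-15} = - \frac{1}{15} \approx -0.066667$)
$-67 + A y{\left(11 \right)} = -67 - \frac{-4 - 11}{15} = -67 - -1 = -67 + 1 = -66$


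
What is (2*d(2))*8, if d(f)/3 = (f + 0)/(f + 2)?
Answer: 24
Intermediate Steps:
d(f) = 3*f/(2 + f) (d(f) = 3*((f + 0)/(f + 2)) = 3*(f/(2 + f)) = 3*f/(2 + f))
(2*d(2))*8 = (2*(3*2/(2 + 2)))*8 = (2*(3*2/4))*8 = (2*(3*2*(¼)))*8 = (2*(3/2))*8 = 3*8 = 24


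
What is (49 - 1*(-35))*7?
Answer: 588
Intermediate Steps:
(49 - 1*(-35))*7 = (49 + 35)*7 = 84*7 = 588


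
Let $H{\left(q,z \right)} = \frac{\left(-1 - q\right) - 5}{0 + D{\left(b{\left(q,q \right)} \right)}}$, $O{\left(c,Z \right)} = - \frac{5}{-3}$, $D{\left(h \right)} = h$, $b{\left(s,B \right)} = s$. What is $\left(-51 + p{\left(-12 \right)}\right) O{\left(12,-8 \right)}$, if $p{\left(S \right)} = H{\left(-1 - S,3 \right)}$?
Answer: $- \frac{2890}{33} \approx -87.576$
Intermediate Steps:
$O{\left(c,Z \right)} = \frac{5}{3}$ ($O{\left(c,Z \right)} = \left(-5\right) \left(- \frac{1}{3}\right) = \frac{5}{3}$)
$H{\left(q,z \right)} = \frac{-6 - q}{q}$ ($H{\left(q,z \right)} = \frac{\left(-1 - q\right) - 5}{0 + q} = \frac{-6 - q}{q}$)
$p{\left(S \right)} = \frac{-5 + S}{-1 - S}$ ($p{\left(S \right)} = \frac{-6 - \left(-1 - S\right)}{-1 - S} = \frac{-6 + \left(1 + S\right)}{-1 - S} = \frac{-5 + S}{-1 - S}$)
$\left(-51 + p{\left(-12 \right)}\right) O{\left(12,-8 \right)} = \left(-51 + \frac{5 - -12}{1 - 12}\right) \frac{5}{3} = \left(-51 + \frac{5 + 12}{-11}\right) \frac{5}{3} = \left(-51 - \frac{17}{11}\right) \frac{5}{3} = \left(- \frac{578}{11}\right) \frac{5}{3} = - \frac{2890}{33}$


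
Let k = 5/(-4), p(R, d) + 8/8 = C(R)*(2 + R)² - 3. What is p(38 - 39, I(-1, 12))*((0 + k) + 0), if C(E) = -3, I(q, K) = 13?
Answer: 35/4 ≈ 8.7500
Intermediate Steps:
p(R, d) = -4 - 3*(2 + R)² (p(R, d) = -1 + (-3*(2 + R)² - 3) = -1 + (-3 - 3*(2 + R)²) = -4 - 3*(2 + R)²)
k = -5/4 (k = 5*(-¼) = -5/4 ≈ -1.2500)
p(38 - 39, I(-1, 12))*((0 + k) + 0) = (-4 - 3*(2 + (38 - 39))²)*((0 - 5/4) + 0) = (-4 - 3*(2 - 1)²)*(-5/4 + 0) = (-4 - 3*1²)*(-5/4) = (-4 - 3*1)*(-5/4) = (-4 - 3)*(-5/4) = -7*(-5/4) = 35/4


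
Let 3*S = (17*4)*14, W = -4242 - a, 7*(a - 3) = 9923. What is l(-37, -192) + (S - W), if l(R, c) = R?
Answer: 124801/21 ≈ 5942.9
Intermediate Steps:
a = 9944/7 (a = 3 + (⅐)*9923 = 3 + 9923/7 = 9944/7 ≈ 1420.6)
W = -39638/7 (W = -4242 - 1*9944/7 = -4242 - 9944/7 = -39638/7 ≈ -5662.6)
S = 952/3 (S = ((17*4)*14)/3 = (68*14)/3 = (⅓)*952 = 952/3 ≈ 317.33)
l(-37, -192) + (S - W) = -37 + (952/3 - 1*(-39638/7)) = -37 + (952/3 + 39638/7) = -37 + 125578/21 = 124801/21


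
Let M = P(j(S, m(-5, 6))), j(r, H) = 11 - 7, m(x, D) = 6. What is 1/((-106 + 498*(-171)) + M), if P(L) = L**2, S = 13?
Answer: -1/85248 ≈ -1.1730e-5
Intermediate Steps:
j(r, H) = 4
M = 16 (M = 4**2 = 16)
1/((-106 + 498*(-171)) + M) = 1/((-106 + 498*(-171)) + 16) = 1/((-106 - 85158) + 16) = 1/(-85264 + 16) = 1/(-85248) = -1/85248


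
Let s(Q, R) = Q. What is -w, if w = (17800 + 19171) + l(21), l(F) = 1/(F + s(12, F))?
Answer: -1220044/33 ≈ -36971.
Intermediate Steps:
l(F) = 1/(12 + F) (l(F) = 1/(F + 12) = 1/(12 + F))
w = 1220044/33 (w = (17800 + 19171) + 1/(12 + 21) = 36971 + 1/33 = 1220044/33 ≈ 36971.)
-w = -1*1220044/33 = -1220044/33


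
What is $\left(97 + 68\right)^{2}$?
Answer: $27225$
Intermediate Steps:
$\left(97 + 68\right)^{2} = 165^{2} = 27225$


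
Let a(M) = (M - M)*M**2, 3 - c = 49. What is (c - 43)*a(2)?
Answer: 0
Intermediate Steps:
c = -46 (c = 3 - 1*49 = 3 - 49 = -46)
a(M) = 0 (a(M) = 0*M**2 = 0)
(c - 43)*a(2) = (-46 - 43)*0 = -89*0 = 0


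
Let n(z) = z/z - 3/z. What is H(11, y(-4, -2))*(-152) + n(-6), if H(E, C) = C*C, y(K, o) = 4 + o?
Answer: -1213/2 ≈ -606.50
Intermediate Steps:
n(z) = 1 - 3/z
H(E, C) = C**2
H(11, y(-4, -2))*(-152) + n(-6) = (4 - 2)**2*(-152) + (-3 - 6)/(-6) = 2**2*(-152) - 1/6*(-9) = 4*(-152) + 3/2 = -608 + 3/2 = -1213/2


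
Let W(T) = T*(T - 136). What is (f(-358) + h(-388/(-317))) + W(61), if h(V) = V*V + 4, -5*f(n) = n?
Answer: -2259948313/502445 ≈ -4497.9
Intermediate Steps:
f(n) = -n/5
h(V) = 4 + V² (h(V) = V² + 4 = 4 + V²)
W(T) = T*(-136 + T)
(f(-358) + h(-388/(-317))) + W(61) = (-⅕*(-358) + (4 + (-388/(-317))²)) + 61*(-136 + 61) = (358/5 + (4 + (-388*(-1/317))²)) + 61*(-75) = (358/5 + (4 + (388/317)²)) - 4575 = (358/5 + (4 + 150544/100489)) - 4575 = (358/5 + 552500/100489) - 4575 = 38737562/502445 - 4575 = -2259948313/502445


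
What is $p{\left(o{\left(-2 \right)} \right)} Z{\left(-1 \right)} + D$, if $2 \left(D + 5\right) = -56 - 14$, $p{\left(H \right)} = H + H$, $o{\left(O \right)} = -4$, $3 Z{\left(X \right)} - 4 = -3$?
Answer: $- \frac{128}{3} \approx -42.667$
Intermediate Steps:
$Z{\left(X \right)} = \frac{1}{3}$ ($Z{\left(X \right)} = \frac{4}{3} + \frac{1}{3} \left(-3\right) = \frac{4}{3} - 1 = \frac{1}{3}$)
$p{\left(H \right)} = 2 H$
$D = -40$ ($D = -5 + \frac{-56 - 14}{2} = -5 + \frac{1}{2} \left(-70\right) = -5 - 35 = -40$)
$p{\left(o{\left(-2 \right)} \right)} Z{\left(-1 \right)} + D = 2 \left(-4\right) \frac{1}{3} - 40 = \left(-8\right) \frac{1}{3} - 40 = - \frac{8}{3} - 40 = - \frac{128}{3}$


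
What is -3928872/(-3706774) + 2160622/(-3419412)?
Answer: 1356373652459/3168746874222 ≈ 0.42805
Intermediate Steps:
-3928872/(-3706774) + 2160622/(-3419412) = -3928872*(-1/3706774) + 2160622*(-1/3419412) = 1964436/1853387 - 1080311/1709706 = 1356373652459/3168746874222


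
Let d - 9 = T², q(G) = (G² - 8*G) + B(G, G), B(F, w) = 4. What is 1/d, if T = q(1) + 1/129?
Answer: 16641/298765 ≈ 0.055699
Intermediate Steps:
q(G) = 4 + G² - 8*G (q(G) = (G² - 8*G) + 4 = 4 + G² - 8*G)
T = -386/129 (T = (4 + 1² - 8*1) + 1/129 = (4 + 1 - 8) + 1/129 = -3 + 1/129 = -386/129 ≈ -2.9922)
d = 298765/16641 (d = 9 + (-386/129)² = 9 + 148996/16641 = 298765/16641 ≈ 17.954)
1/d = 1/(298765/16641) = 16641/298765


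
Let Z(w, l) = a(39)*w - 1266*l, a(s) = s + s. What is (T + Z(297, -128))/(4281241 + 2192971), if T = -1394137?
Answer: -1208923/6474212 ≈ -0.18673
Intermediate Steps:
a(s) = 2*s
Z(w, l) = -1266*l + 78*w (Z(w, l) = (2*39)*w - 1266*l = 78*w - 1266*l = -1266*l + 78*w)
(T + Z(297, -128))/(4281241 + 2192971) = (-1394137 + (-1266*(-128) + 78*297))/(4281241 + 2192971) = (-1394137 + (162048 + 23166))/6474212 = (-1394137 + 185214)*(1/6474212) = -1208923*1/6474212 = -1208923/6474212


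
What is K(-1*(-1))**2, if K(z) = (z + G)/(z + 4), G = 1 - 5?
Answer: 9/25 ≈ 0.36000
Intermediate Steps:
G = -4
K(z) = (-4 + z)/(4 + z) (K(z) = (z - 4)/(z + 4) = (-4 + z)/(4 + z))
K(-1*(-1))**2 = ((-4 - 1*(-1))/(4 - 1*(-1)))**2 = ((-4 + 1)/(4 + 1))**2 = (-3/5)**2 = 9/25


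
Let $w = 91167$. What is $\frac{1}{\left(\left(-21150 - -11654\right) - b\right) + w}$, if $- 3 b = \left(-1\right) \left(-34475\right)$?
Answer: $\frac{3}{279488} \approx 1.0734 \cdot 10^{-5}$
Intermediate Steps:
$b = - \frac{34475}{3}$ ($b = - \frac{\left(-1\right) \left(-34475\right)}{3} = \left(- \frac{1}{3}\right) 34475 = - \frac{34475}{3} \approx -11492.0$)
$\frac{1}{\left(\left(-21150 - -11654\right) - b\right) + w} = \frac{1}{\left(\left(-21150 - -11654\right) - - \frac{34475}{3}\right) + 91167} = \frac{1}{\left(\left(-21150 + 11654\right) + \frac{34475}{3}\right) + 91167} = \frac{1}{\left(-9496 + \frac{34475}{3}\right) + 91167} = \frac{1}{\frac{5987}{3} + 91167} = \frac{1}{\frac{279488}{3}} = \frac{3}{279488}$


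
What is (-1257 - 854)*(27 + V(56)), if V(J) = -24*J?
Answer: 2780187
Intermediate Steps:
(-1257 - 854)*(27 + V(56)) = (-1257 - 854)*(27 - 24*56) = -2111*(27 - 1344) = -2111*(-1317) = 2780187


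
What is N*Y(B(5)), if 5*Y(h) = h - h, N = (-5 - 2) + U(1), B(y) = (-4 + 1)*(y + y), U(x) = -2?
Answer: 0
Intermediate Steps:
B(y) = -6*y
N = -9 (N = (-5 - 2) - 2 = -7 - 2 = -9)
Y(h) = 0 (Y(h) = (h - h)/5 = (⅕)*0 = 0)
N*Y(B(5)) = -9*0 = 0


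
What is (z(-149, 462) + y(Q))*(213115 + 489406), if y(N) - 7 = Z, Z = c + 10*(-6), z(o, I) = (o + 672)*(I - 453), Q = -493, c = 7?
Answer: 3274450381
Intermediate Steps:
z(o, I) = (-453 + I)*(672 + o) (z(o, I) = (672 + o)*(-453 + I) = (-453 + I)*(672 + o))
Z = -53 (Z = 7 + 10*(-6) = 7 - 60 = -53)
y(N) = -46 (y(N) = 7 - 53 = -46)
(z(-149, 462) + y(Q))*(213115 + 489406) = ((-304416 - 453*(-149) + 672*462 + 462*(-149)) - 46)*(213115 + 489406) = ((-304416 + 67497 + 310464 - 68838) - 46)*702521 = (4707 - 46)*702521 = 4661*702521 = 3274450381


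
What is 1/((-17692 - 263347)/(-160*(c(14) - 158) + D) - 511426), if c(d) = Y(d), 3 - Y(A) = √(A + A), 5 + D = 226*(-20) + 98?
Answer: -30273023651243/15482829722938924167 - 89932480*√7/108379808060572469169 ≈ -1.9553e-6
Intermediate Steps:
D = -4427 (D = -5 + (226*(-20) + 98) = -5 + (-4520 + 98) = -5 - 4422 = -4427)
Y(A) = 3 - √2*√A (Y(A) = 3 - √(A + A) = 3 - √(2*A) = 3 - √2*√A)
c(d) = 3 - √2*√d
1/((-17692 - 263347)/(-160*(c(14) - 158) + D) - 511426) = 1/((-17692 - 263347)/(-160*((3 - √2*√14) - 158) - 4427) - 511426) = 1/(-281039/(-160*((3 - 2*√7) - 158) - 4427) - 511426) = 1/(-281039/(-160*(-155 - 2*√7) - 4427) - 511426) = 1/(-281039/((24800 + 320*√7) - 4427) - 511426) = 1/(-281039/(20373 + 320*√7) - 511426) = 1/(-511426 - 281039/(20373 + 320*√7))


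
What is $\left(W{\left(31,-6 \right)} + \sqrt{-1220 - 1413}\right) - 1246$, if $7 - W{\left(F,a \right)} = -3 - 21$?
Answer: $-1215 + i \sqrt{2633} \approx -1215.0 + 51.313 i$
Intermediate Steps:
$W{\left(F,a \right)} = 31$ ($W{\left(F,a \right)} = 7 - \left(-3 - 21\right) = 7 - -24 = 7 + 24 = 31$)
$\left(W{\left(31,-6 \right)} + \sqrt{-1220 - 1413}\right) - 1246 = \left(31 + \sqrt{-1220 - 1413}\right) - 1246 = \left(31 + \sqrt{-2633}\right) - 1246 = \left(31 + i \sqrt{2633}\right) - 1246 = -1215 + i \sqrt{2633}$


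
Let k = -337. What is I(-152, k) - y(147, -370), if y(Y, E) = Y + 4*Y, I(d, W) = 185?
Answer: -550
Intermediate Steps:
y(Y, E) = 5*Y
I(-152, k) - y(147, -370) = 185 - 5*147 = 185 - 1*735 = 185 - 735 = -550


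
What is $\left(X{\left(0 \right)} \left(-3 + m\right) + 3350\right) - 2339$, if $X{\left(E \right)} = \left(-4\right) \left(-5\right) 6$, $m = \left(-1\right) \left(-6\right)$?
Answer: $1371$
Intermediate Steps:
$m = 6$
$X{\left(E \right)} = 120$ ($X{\left(E \right)} = 20 \cdot 6 = 120$)
$\left(X{\left(0 \right)} \left(-3 + m\right) + 3350\right) - 2339 = \left(120 \left(-3 + 6\right) + 3350\right) - 2339 = \left(120 \cdot 3 + 3350\right) - 2339 = \left(360 + 3350\right) - 2339 = 3710 - 2339 = 1371$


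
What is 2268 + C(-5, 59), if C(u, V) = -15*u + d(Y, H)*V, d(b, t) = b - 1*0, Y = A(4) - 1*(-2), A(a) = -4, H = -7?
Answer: 2225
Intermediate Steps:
Y = -2 (Y = -4 - 1*(-2) = -4 + 2 = -2)
d(b, t) = b (d(b, t) = b + 0 = b)
C(u, V) = -15*u - 2*V
2268 + C(-5, 59) = 2268 + (-15*(-5) - 2*59) = 2268 + (75 - 118) = 2268 - 43 = 2225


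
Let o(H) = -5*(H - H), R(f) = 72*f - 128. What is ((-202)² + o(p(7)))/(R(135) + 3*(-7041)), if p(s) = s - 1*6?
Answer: -40804/11531 ≈ -3.5386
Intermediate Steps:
p(s) = -6 + s (p(s) = s - 6 = -6 + s)
R(f) = -128 + 72*f
o(H) = 0 (o(H) = -5*0 = 0)
((-202)² + o(p(7)))/(R(135) + 3*(-7041)) = ((-202)² + 0)/((-128 + 72*135) + 3*(-7041)) = (40804 + 0)/((-128 + 9720) - 21123) = 40804/(9592 - 21123) = 40804/(-11531) = 40804*(-1/11531) = -40804/11531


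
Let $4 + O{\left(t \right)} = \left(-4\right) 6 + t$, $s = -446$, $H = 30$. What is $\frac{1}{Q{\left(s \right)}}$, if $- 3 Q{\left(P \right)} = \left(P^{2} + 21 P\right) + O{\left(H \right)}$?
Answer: $- \frac{1}{63184} \approx -1.5827 \cdot 10^{-5}$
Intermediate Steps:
$O{\left(t \right)} = -28 + t$ ($O{\left(t \right)} = -4 + \left(\left(-4\right) 6 + t\right) = -4 + \left(-24 + t\right) = -28 + t$)
$Q{\left(P \right)} = - \frac{2}{3} - 7 P - \frac{P^{2}}{3}$ ($Q{\left(P \right)} = - \frac{\left(P^{2} + 21 P\right) + \left(-28 + 30\right)}{3} = - \frac{\left(P^{2} + 21 P\right) + 2}{3} = - \frac{2 + P^{2} + 21 P}{3} = - \frac{2}{3} - 7 P - \frac{P^{2}}{3}$)
$\frac{1}{Q{\left(s \right)}} = \frac{1}{- \frac{2}{3} - -3122 - \frac{\left(-446\right)^{2}}{3}} = \frac{1}{- \frac{2}{3} + 3122 - \frac{198916}{3}} = \frac{1}{-63184} = - \frac{1}{63184}$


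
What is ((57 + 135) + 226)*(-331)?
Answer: -138358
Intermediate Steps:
((57 + 135) + 226)*(-331) = (192 + 226)*(-331) = 418*(-331) = -138358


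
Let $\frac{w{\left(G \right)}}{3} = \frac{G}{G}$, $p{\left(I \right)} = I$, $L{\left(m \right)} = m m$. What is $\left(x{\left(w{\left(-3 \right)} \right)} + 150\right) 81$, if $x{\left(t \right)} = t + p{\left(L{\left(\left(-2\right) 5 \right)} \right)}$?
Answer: $20493$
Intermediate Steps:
$L{\left(m \right)} = m^{2}$
$w{\left(G \right)} = 3$ ($w{\left(G \right)} = 3 \frac{G}{G} = 3 \cdot 1 = 3$)
$x{\left(t \right)} = 100 + t$ ($x{\left(t \right)} = t + \left(\left(-2\right) 5\right)^{2} = t + \left(-10\right)^{2} = t + 100 = 100 + t$)
$\left(x{\left(w{\left(-3 \right)} \right)} + 150\right) 81 = \left(\left(100 + 3\right) + 150\right) 81 = \left(103 + 150\right) 81 = 253 \cdot 81 = 20493$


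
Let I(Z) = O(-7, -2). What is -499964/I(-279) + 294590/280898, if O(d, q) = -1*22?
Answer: 35111342163/1544939 ≈ 22727.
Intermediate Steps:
O(d, q) = -22
I(Z) = -22
-499964/I(-279) + 294590/280898 = -499964/(-22) + 294590/280898 = -499964*(-1/22) + 294590*(1/280898) = 249982/11 + 147295/140449 = 35111342163/1544939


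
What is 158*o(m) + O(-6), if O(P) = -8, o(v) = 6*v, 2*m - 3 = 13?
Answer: 7576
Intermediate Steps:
m = 8 (m = 3/2 + (½)*13 = 3/2 + 13/2 = 8)
158*o(m) + O(-6) = 158*(6*8) - 8 = 158*48 - 8 = 7584 - 8 = 7576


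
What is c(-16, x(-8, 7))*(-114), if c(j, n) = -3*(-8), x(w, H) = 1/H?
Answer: -2736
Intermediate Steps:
c(j, n) = 24
c(-16, x(-8, 7))*(-114) = 24*(-114) = -2736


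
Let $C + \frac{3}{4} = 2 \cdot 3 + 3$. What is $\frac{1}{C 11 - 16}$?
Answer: $\frac{4}{299} \approx 0.013378$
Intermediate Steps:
$C = \frac{33}{4}$ ($C = - \frac{3}{4} + \left(2 \cdot 3 + 3\right) = - \frac{3}{4} + \left(6 + 3\right) = - \frac{3}{4} + 9 = \frac{33}{4} \approx 8.25$)
$\frac{1}{C 11 - 16} = \frac{1}{\frac{33}{4} \cdot 11 - 16} = \frac{1}{\frac{363}{4} - 16} = \frac{1}{\frac{299}{4}} = \frac{4}{299}$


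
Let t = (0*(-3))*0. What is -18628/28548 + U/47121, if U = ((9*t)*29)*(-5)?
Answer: -4657/7137 ≈ -0.65252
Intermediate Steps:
t = 0 (t = 0*0 = 0)
U = 0 (U = ((9*0)*29)*(-5) = (0*29)*(-5) = 0*(-5) = 0)
-18628/28548 + U/47121 = -18628/28548 + 0/47121 = -18628*1/28548 + 0*(1/47121) = -4657/7137 + 0 = -4657/7137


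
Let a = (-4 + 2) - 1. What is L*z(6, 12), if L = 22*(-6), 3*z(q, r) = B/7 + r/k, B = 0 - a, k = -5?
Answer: 3036/35 ≈ 86.743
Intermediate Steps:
a = -3 (a = -2 - 1 = -3)
B = 3 (B = 0 - 1*(-3) = 0 + 3 = 3)
z(q, r) = ⅐ - r/15 (z(q, r) = (3/7 + r/(-5))/3 = (3*(⅐) + r*(-⅕))/3 = (3/7 - r/5)/3 = ⅐ - r/15)
L = -132
L*z(6, 12) = -132*(⅐ - 1/15*12) = -132*(⅐ - ⅘) = -132*(-23/35) = 3036/35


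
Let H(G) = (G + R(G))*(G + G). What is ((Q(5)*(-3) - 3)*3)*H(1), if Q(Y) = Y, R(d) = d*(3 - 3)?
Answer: -108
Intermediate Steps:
R(d) = 0 (R(d) = d*0 = 0)
H(G) = 2*G**2 (H(G) = (G + 0)*(G + G) = G*(2*G) = 2*G**2)
((Q(5)*(-3) - 3)*3)*H(1) = ((5*(-3) - 3)*3)*(2*1**2) = ((-15 - 3)*3)*(2*1) = -18*3*2 = -54*2 = -108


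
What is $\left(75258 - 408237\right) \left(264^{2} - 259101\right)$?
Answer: $63067887495$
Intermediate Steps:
$\left(75258 - 408237\right) \left(264^{2} - 259101\right) = - 332979 \left(69696 - 259101\right) = \left(-332979\right) \left(-189405\right) = 63067887495$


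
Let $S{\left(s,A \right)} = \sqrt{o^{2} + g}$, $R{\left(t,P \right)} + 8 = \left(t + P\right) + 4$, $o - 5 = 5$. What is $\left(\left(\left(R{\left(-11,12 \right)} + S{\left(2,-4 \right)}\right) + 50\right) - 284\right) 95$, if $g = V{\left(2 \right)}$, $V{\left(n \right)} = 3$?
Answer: $-22515 + 95 \sqrt{103} \approx -21551.0$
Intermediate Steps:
$g = 3$
$o = 10$ ($o = 5 + 5 = 10$)
$R{\left(t,P \right)} = -4 + P + t$ ($R{\left(t,P \right)} = -8 + \left(\left(t + P\right) + 4\right) = -8 + \left(\left(P + t\right) + 4\right) = -8 + \left(4 + P + t\right) = -4 + P + t$)
$S{\left(s,A \right)} = \sqrt{103}$ ($S{\left(s,A \right)} = \sqrt{10^{2} + 3} = \sqrt{100 + 3} = \sqrt{103}$)
$\left(\left(\left(R{\left(-11,12 \right)} + S{\left(2,-4 \right)}\right) + 50\right) - 284\right) 95 = \left(\left(\left(\left(-4 + 12 - 11\right) + \sqrt{103}\right) + 50\right) - 284\right) 95 = \left(\left(\left(-3 + \sqrt{103}\right) + 50\right) - 284\right) 95 = \left(\left(47 + \sqrt{103}\right) - 284\right) 95 = \left(-237 + \sqrt{103}\right) 95 = -22515 + 95 \sqrt{103}$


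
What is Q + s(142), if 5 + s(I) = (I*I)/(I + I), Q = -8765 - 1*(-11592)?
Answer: 2893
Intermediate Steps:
Q = 2827 (Q = -8765 + 11592 = 2827)
s(I) = -5 + I/2 (s(I) = -5 + (I*I)/(I + I) = -5 + I²/((2*I)) = -5 + I²*(1/(2*I)) = -5 + I/2)
Q + s(142) = 2827 + (-5 + (½)*142) = 2827 + (-5 + 71) = 2827 + 66 = 2893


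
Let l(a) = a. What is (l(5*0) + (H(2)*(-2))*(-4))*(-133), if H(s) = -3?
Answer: 3192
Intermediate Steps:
(l(5*0) + (H(2)*(-2))*(-4))*(-133) = (5*0 - 3*(-2)*(-4))*(-133) = (0 + 6*(-4))*(-133) = (0 - 24)*(-133) = -24*(-133) = 3192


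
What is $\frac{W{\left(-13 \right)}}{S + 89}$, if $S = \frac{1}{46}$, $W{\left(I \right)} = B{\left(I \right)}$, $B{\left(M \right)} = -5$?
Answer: $- \frac{46}{819} \approx -0.056166$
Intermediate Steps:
$W{\left(I \right)} = -5$
$S = \frac{1}{46} \approx 0.021739$
$\frac{W{\left(-13 \right)}}{S + 89} = - \frac{5}{\frac{1}{46} + 89} = - \frac{5}{\frac{4095}{46}} = \left(-5\right) \frac{46}{4095} = - \frac{46}{819}$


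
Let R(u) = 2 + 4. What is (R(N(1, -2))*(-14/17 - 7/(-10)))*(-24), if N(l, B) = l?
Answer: 1512/85 ≈ 17.788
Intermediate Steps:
R(u) = 6
(R(N(1, -2))*(-14/17 - 7/(-10)))*(-24) = (6*(-14/17 - 7/(-10)))*(-24) = (6*(-14*1/17 - 7*(-⅒)))*(-24) = (6*(-14/17 + 7/10))*(-24) = (6*(-21/170))*(-24) = -63/85*(-24) = 1512/85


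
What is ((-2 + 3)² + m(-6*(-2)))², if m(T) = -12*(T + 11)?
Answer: 75625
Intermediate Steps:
m(T) = -132 - 12*T (m(T) = -12*(11 + T) = -132 - 12*T)
((-2 + 3)² + m(-6*(-2)))² = ((-2 + 3)² + (-132 - (-72)*(-2)))² = (1² + (-132 - 12*12))² = (1 + (-132 - 144))² = (1 - 276)² = (-275)² = 75625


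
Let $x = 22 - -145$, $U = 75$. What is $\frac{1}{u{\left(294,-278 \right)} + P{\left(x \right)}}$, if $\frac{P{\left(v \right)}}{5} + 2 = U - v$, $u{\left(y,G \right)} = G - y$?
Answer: $- \frac{1}{1042} \approx -0.00095969$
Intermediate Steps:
$x = 167$ ($x = 22 + 145 = 167$)
$P{\left(v \right)} = 365 - 5 v$ ($P{\left(v \right)} = -10 + 5 \left(75 - v\right) = -10 - \left(-375 + 5 v\right) = 365 - 5 v$)
$\frac{1}{u{\left(294,-278 \right)} + P{\left(x \right)}} = \frac{1}{\left(-278 - 294\right) + \left(365 - 835\right)} = \frac{1}{-572 - 470} = \frac{1}{-1042} = - \frac{1}{1042}$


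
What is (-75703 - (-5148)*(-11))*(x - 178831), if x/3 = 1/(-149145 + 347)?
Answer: 3521287567703671/148798 ≈ 2.3665e+10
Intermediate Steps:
x = -3/148798 (x = 3/(-149145 + 347) = 3/(-148798) = 3*(-1/148798) = -3/148798 ≈ -2.0162e-5)
(-75703 - (-5148)*(-11))*(x - 178831) = (-75703 - (-5148)*(-11))*(-3/148798 - 178831) = (-75703 - 396*143)*(-26609695141/148798) = (-75703 - 56628)*(-26609695141/148798) = -132331*(-26609695141/148798) = 3521287567703671/148798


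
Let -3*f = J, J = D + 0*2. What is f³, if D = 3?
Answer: -1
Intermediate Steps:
J = 3 (J = 3 + 0*2 = 3 + 0 = 3)
f = -1 (f = -⅓*3 = -1)
f³ = (-1)³ = -1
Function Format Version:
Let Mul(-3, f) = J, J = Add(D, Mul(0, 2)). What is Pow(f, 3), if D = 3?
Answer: -1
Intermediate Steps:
J = 3 (J = Add(3, Mul(0, 2)) = Add(3, 0) = 3)
f = -1 (f = Mul(Rational(-1, 3), 3) = -1)
Pow(f, 3) = Pow(-1, 3) = -1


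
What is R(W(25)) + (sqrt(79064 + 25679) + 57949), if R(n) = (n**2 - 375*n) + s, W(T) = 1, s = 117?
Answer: 57692 + sqrt(104743) ≈ 58016.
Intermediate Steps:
R(n) = 117 + n**2 - 375*n (R(n) = (n**2 - 375*n) + 117 = 117 + n**2 - 375*n)
R(W(25)) + (sqrt(79064 + 25679) + 57949) = (117 + 1**2 - 375*1) + (sqrt(79064 + 25679) + 57949) = (117 + 1 - 375) + (sqrt(104743) + 57949) = -257 + (57949 + sqrt(104743)) = 57692 + sqrt(104743)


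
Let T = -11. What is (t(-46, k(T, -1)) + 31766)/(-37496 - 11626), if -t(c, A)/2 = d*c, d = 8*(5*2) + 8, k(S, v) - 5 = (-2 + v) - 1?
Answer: -19931/24561 ≈ -0.81149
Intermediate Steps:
k(S, v) = 2 + v (k(S, v) = 5 + ((-2 + v) - 1) = 5 + (-3 + v) = 2 + v)
d = 88 (d = 8*10 + 8 = 80 + 8 = 88)
t(c, A) = -176*c
(t(-46, k(T, -1)) + 31766)/(-37496 - 11626) = (-176*(-46) + 31766)/(-37496 - 11626) = (8096 + 31766)/(-49122) = 39862*(-1/49122) = -19931/24561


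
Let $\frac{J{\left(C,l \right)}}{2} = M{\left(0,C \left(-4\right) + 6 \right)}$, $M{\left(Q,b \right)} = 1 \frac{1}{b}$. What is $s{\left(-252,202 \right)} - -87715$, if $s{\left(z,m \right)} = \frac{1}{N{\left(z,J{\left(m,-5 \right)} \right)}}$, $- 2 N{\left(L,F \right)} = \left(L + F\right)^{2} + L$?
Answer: $\frac{892165663611653}{10171186957} \approx 87715.0$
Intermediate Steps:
$M{\left(Q,b \right)} = \frac{1}{b}$
$J{\left(C,l \right)} = \frac{2}{6 - 4 C}$ ($J{\left(C,l \right)} = \frac{2}{C \left(-4\right) + 6} = \frac{2}{- 4 C + 6} = \frac{2}{6 - 4 C}$)
$N{\left(L,F \right)} = - \frac{L}{2} - \frac{\left(F + L\right)^{2}}{2}$ ($N{\left(L,F \right)} = - \frac{\left(L + F\right)^{2} + L}{2} = - \frac{\left(F + L\right)^{2} + L}{2} = - \frac{L + \left(F + L\right)^{2}}{2} = - \frac{L}{2} - \frac{\left(F + L\right)^{2}}{2}$)
$s{\left(z,m \right)} = \frac{1}{- \frac{z}{2} - \frac{\left(z - \frac{1}{-3 + 2 m}\right)^{2}}{2}}$ ($s{\left(z,m \right)} = \frac{1}{- \frac{z}{2} - \frac{\left(- \frac{1}{-3 + 2 m} + z\right)^{2}}{2}} = \frac{1}{- \frac{z}{2} - \frac{\left(z - \frac{1}{-3 + 2 m}\right)^{2}}{2}}$)
$s{\left(-252,202 \right)} - -87715 = - \frac{2 \left(-3 + 2 \cdot 202\right)^{2}}{\left(-1 - 252 \left(-3 + 2 \cdot 202\right)\right)^{2} - 252 \left(-3 + 2 \cdot 202\right)^{2}} - -87715 = - \frac{2 \left(-3 + 404\right)^{2}}{\left(-1 - 252 \left(-3 + 404\right)\right)^{2} - 252 \left(-3 + 404\right)^{2}} + 87715 = - \frac{2 \cdot 401^{2}}{\left(-1 - 101052\right)^{2} - 252 \cdot 401^{2}} + 87715 = \left(-2\right) 160801 \frac{1}{\left(-1 - 101052\right)^{2} - 40521852} + 87715 = \left(-2\right) 160801 \frac{1}{\left(-101053\right)^{2} - 40521852} + 87715 = \left(-2\right) 160801 \frac{1}{10211708809 - 40521852} + 87715 = \left(-2\right) 160801 \cdot \frac{1}{10171186957} + 87715 = - \frac{321602}{10171186957} + 87715 = \frac{892165663611653}{10171186957}$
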